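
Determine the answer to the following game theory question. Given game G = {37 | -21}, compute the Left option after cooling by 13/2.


Original game: {37 | -21} (a switch {a | b} with a > b).
Cooling by t (for t below the temperature (a - b)/2 = 29) taxes each move by t: {a | b} cooled by t is {a - t | b + t}.
Cooling amount: t = 13/2
Cooled Left option: 37 - 13/2 = 61/2
Cooled Right option: -21 + 13/2 = -29/2
Cooled game: {61/2 | -29/2}
Left option = 61/2

61/2


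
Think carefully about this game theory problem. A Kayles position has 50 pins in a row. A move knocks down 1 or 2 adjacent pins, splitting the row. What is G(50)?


Kayles: a move removes 1 or 2 adjacent pins from a contiguous row.
Removing pins from a row of k leaves two independent rows (a, b) with a + b = k - 1 (one pin) or a + b = k - 2 (two pins); an end removal gives a = 0.
By Sprague-Grundy, G(k) = mex{ G(a) XOR G(b) } over all these splits. G(0) = 0.
G(1): splits (0,0):0^0=0 -> mex({0}) = 1
G(2): splits (0,1):0^1=1 (0,0):0^0=0 -> mex({0, 1}) = 2
G(3): splits (0,2):0^2=2 (1,1):1^1=0 (0,1):0^1=1 -> mex({0, 1, 2}) = 3
G(4): splits (0,3):0^3=3 (1,2):1^2=3 (0,2):0^2=2 (1,1):1^1=0 -> mex({0, 2, 3}) = 1
G(5): splits (0,4):0^1=1 (1,3):1^3=2 (2,2):2^2=0 (0,3):0^3=3 (1,2):1^2=3 -> mex({0, 1, 2, 3}) = 4
G(6) = mex({0, 1, 2, 4}) = 3
G(7) = mex({0, 1, 3, 4, 5}) = 2
G(8) = mex({0, 2, 3, 5, 6}) = 1
G(9) = mex({0, 1, 2, 3, 6, 7}) = 4
G(10) = mex({0, 1, 3, 4, 5, 7}) = 2
G(11) = mex({0, 1, 2, 3, 4, 5}) = 6
G(12) = mex({0, 1, 2, 3, 5, 6, 7}) = 4
G(13) = mex({0, 2, 3, 4, 6, 7}) = 1
G(14) = mex({0, 1, 4, 5, 6, 7}) = 2
G(15) = mex({0, 1, 2, 3, 4, 5, 6}) = 7
G(16) = mex({0, 2, 3, 5, 6, 7}) = 1
G(17) = mex({0, 1, 2, 3, 5, 6, 7}) = 4
G(18) = mex({0, 1, 2, 4, 5, 6}) = 3
G(19) = mex({0, 1, 3, 4, 5, 7}) = 2
G(20) = mex({0, 2, 3, 4, 5, 6, 7}) = 1
G(21) = mex({0, 1, 2, 3, 5, 6, 7}) = 4
G(22) = mex({0, 1, 2, 3, 4, 5, 7}) = 6
G(23) = mex({0, 1, 2, 3, 4, 5, 6}) = 7
G(24) = mex({0, 1, 2, 3, 5, 6, 7}) = 4
G(25) = mex({0, 2, 3, 4, 6, 7}) = 1
G(26) = mex({0, 1, 3, 4, 5, 6, 7}) = 2
G(27) = mex({0, 1, 2, 3, 4, 5, 6, 7}) = 8
G(28) = mex({0, 1, 2, 3, 4, 6, 7, 8}) = 5
G(29) = mex({0, 1, 2, 3, 5, 6, 7, 8, 9}) = 4
G(30) = mex({0, 1, 2, 3, 4, 5, 6, 9, 10}) = 7
G(31) = mex({0, 1, 3, 4, 5, 7, 10, 11}) = 2
G(32) = mex({0, 2, 3, 4, 5, 6, 7, 9, 11}) = 1
G(33) = mex({0, 1, 2, 3, 4, 5, 6, 7, 9, 12}) = 8
G(34) = mex({0, 1, 2, 3, 4, 5, 7, 8, 11, 12}) = 6
G(35) = mex({0, 1, 2, 3, 4, 5, 6, 8, 9, 10, 11}) = 7
G(36) = mex({0, 1, 2, 3, 5, 6, 7, 9, 10}) = 4
G(37) = mex({0, 2, 3, 4, 6, 7, 9, 10, 11, 12}) = 1
G(38) = mex({0, 1, 3, 4, 5, 6, 7, 9, 10, 11, 12}) = 2
G(39) = mex({0, 1, 2, 4, 5, 6, 7, 9, 10, 12, 14}) = 3
G(40) = mex({0, 2, 3, 4, 6, 7, 11, 12, 14}) = 1
G(41) = mex({0, 1, 2, 3, 5, 6, 7, 9, 10, 11, 12}) = 4
G(42) = mex({0, 1, 2, 3, 4, 5, 6, 9, 10}) = 7
G(43) = mex({0, 1, 3, 4, 5, 7, 9, 10, 12, 15}) = 2
G(44) = mex({0, 2, 3, 4, 5, 6, 7, 9, 10, 12, 15}) = 1
G(45) = mex({0, 1, 2, 3, 4, 5, 6, 7, 9, 10, 12, 14}) = 8
G(46) = mex({0, 1, 3, 4, 5, 7, 8, 11, 12, 14}) = 2
G(47) = mex({0, 1, 2, 3, 4, 5, 6, 8, 9, 10, 11, 12}) = 7
G(48) = mex({0, 1, 2, 3, 5, 6, 7, 9, 10}) = 4
G(49) = mex({0, 2, 3, 4, 6, 7, 9, 10, 11, 12, 15}) = 1
G(50) = mex({0, 1, 4, 5, 6, 7, 9, 11, 12, 14, 15}) = 2
Therefore G(50) = 2.

2


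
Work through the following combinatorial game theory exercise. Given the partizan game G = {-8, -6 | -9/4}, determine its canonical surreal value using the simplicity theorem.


Left options: {-8, -6}, max = -6
Right options: {-9/4}, min = -9/4
All options are numbers and max(Left) < min(Right), so by the simplicity theorem the value is the simplest (earliest-born) number strictly between -6 and -9/4.
Integers -5 through -3 all lie strictly between -6 and -9/4.
Among integers, the simplest (lowest birthday = smallest |n|; 0 is born on day 0, +-n on day n) is -3.
No non-integer in the interval can be simpler: if x is a non-integer in the interval, then floor(x) or ceil(x) also lies in the interval (the interval contains an integer), and both are proper prefixes of x's sign expansion, i.e. born earlier. So the game value is -3.
Game value = -3

-3


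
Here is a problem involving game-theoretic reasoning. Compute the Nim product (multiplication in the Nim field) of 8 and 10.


Nim multiplication is bilinear over XOR: (u XOR v) * w = (u*w) XOR (v*w).
So we split each operand into its bit components and XOR the pairwise Nim products.
8 = 8 (as XOR of powers of 2).
10 = 2 + 8 (as XOR of powers of 2).
Using the standard Nim-product table on single bits:
  2*2 = 3,   2*4 = 8,   2*8 = 12,
  4*4 = 6,   4*8 = 11,  8*8 = 13,
and  1*x = x (identity), k*l = l*k (commutative).
Pairwise Nim products:
  8 * 2 = 12
  8 * 8 = 13
XOR them: 12 XOR 13 = 1.
Result: 8 * 10 = 1 (in Nim).

1


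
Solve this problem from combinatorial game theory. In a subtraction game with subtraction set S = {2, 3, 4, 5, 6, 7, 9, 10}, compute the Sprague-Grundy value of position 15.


The subtraction set is S = {2, 3, 4, 5, 6, 7, 9, 10}.
G(k) = mex{ G(k - s) : s in S, s <= k }. We compute iteratively: G(0) = 0.
G(1) = mex({}) = 0
G(2) = mex({0}) = 1
G(3) = mex({0}) = 1
G(4) = mex({0, 1}) = 2
G(5) = mex({0, 1}) = 2
G(6) = mex({0, 1, 2}) = 3
G(7) = mex({0, 1, 2}) = 3
G(8) = mex({0, 1, 2, 3}) = 4
G(9) = mex({0, 1, 2, 3}) = 4
G(10) = mex({0, 1, 2, 3, 4}) = 5
G(11) = mex({0, 1, 2, 3, 4}) = 5
G(12) = mex({1, 2, 3, 4, 5}) = 0
G(13) = mex({1, 2, 3, 4, 5}) = 0
G(14) = mex({0, 2, 3, 4, 5}) = 1
G(15) = mex({0, 2, 3, 4, 5}) = 1
Therefore G(15) = 1.

1


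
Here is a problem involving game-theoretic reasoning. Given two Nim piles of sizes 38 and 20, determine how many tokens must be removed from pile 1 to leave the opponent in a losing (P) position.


Piles: 38 and 20
Current XOR: 38 XOR 20 = 50 (non-zero, so this is an N-position).
To make the XOR zero, we need to find a move that balances the piles.
For pile 1 (size 38): target = 38 XOR 50 = 20
We reduce pile 1 from 38 to 20.
Tokens removed: 38 - 20 = 18
Verification: 20 XOR 20 = 0

18


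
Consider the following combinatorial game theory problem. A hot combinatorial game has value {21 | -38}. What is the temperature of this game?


The game is {21 | -38}, a switch {a | b} with numbers a > b.
Cooling {a | b} by t gives {a - t | b + t}, which stops being hot when a - t = b + t, i.e. at t = (a - b)/2. So the temperature of a switch is (a - b)/2.
Temperature = (Left option - Right option) / 2
= (21 - (-38)) / 2
= 59 / 2
= 59/2

59/2


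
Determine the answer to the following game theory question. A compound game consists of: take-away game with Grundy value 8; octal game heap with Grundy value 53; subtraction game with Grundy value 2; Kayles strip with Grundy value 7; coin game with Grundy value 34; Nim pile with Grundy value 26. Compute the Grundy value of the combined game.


By the Sprague-Grundy theorem, the Grundy value of a sum of games is the XOR of individual Grundy values.
take-away game: Grundy value = 8. Running XOR: 0 XOR 8 = 8
octal game heap: Grundy value = 53. Running XOR: 8 XOR 53 = 61
subtraction game: Grundy value = 2. Running XOR: 61 XOR 2 = 63
Kayles strip: Grundy value = 7. Running XOR: 63 XOR 7 = 56
coin game: Grundy value = 34. Running XOR: 56 XOR 34 = 26
Nim pile: Grundy value = 26. Running XOR: 26 XOR 26 = 0
The combined Grundy value is 0.

0


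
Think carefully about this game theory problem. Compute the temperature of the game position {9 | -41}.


The game is {9 | -41}, a switch {a | b} with numbers a > b.
Cooling {a | b} by t gives {a - t | b + t}, which stops being hot when a - t = b + t, i.e. at t = (a - b)/2. So the temperature of a switch is (a - b)/2.
Temperature = (Left option - Right option) / 2
= (9 - (-41)) / 2
= 50 / 2
= 25

25


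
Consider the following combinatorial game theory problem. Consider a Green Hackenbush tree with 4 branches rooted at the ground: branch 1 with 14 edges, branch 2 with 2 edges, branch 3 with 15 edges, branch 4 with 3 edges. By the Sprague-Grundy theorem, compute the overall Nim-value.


The tree has 4 branches from the ground vertex.
In Green Hackenbush, the Nim-value of a simple path of length k is k.
Branch 1: length 14, Nim-value = 14
Branch 2: length 2, Nim-value = 2
Branch 3: length 15, Nim-value = 15
Branch 4: length 3, Nim-value = 3
Total Nim-value = XOR of all branch values:
0 XOR 14 = 14
14 XOR 2 = 12
12 XOR 15 = 3
3 XOR 3 = 0
Nim-value of the tree = 0

0


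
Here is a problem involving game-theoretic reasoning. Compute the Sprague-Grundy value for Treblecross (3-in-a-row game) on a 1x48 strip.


Treblecross: place X on empty cells; 3-in-a-row wins.
Playing within two cells of an existing X lets the opponent win at once, so sensible play treats the cells i-2..i+2 around each X as dead. The player left with no safe cell loses, so this is a normal-play take-away game on strips of safe cells.
Placing X at cell i (0-indexed) of a strip of k safe cells leaves independent strips of sizes max(0, i-2) and max(0, k-i-3). Hence G(k) = mex{ G(max(0,i-2)) XOR G(max(0,k-i-3)) : 0 <= i < k }, with G(0) = 0.
G(1): splits (0,0):0^0=0 -> mex({0}) = 1
G(2): splits (0,0):0^0=0 -> mex({0}) = 1
G(3): splits (0,0):0^0=0 -> mex({0}) = 1
G(4): splits (0,1):0^1=1 (0,0):0^0=0 -> mex({0, 1}) = 2
G(5): splits (0,2):0^1=1 (0,1):0^1=1 (0,0):0^0=0 -> mex({0, 1}) = 2
G(6) = mex({1}) = 0
G(7) = mex({0, 1, 2}) = 3
G(8) = mex({0, 1, 2}) = 3
G(9) = mex({0, 2}) = 1
G(10) = mex({0, 2, 3}) = 1
G(11) = mex({0, 3}) = 1
G(12) = mex({1, 3}) = 0
G(13) = mex({0, 1, 2, 3}) = 4
G(14) = mex({0, 1, 2}) = 3
G(15) = mex({0, 1, 2}) = 3
G(16) = mex({0, 1, 2, 4}) = 3
G(17) = mex({0, 1, 3, 4}) = 2
G(18) = mex({0, 1, 3, 4}) = 2
G(19) = mex({0, 1, 3, 5}) = 2
G(20) = mex({0, 1, 2, 3, 5}) = 4
G(21) = mex({0, 1, 2, 3, 5}) = 4
G(22) = mex({1, 2, 6}) = 0
G(23) = mex({0, 1, 2, 3, 4, 6}) = 5
G(24) = mex({0, 1, 2, 3, 4}) = 5
G(25) = mex({0, 1, 3, 4, 7}) = 2
G(26) = mex({0, 1, 3, 4, 5, 7}) = 2
G(27) = mex({0, 1, 3, 5}) = 2
G(28) = mex({0, 1, 2, 5}) = 3
G(29) = mex({0, 1, 2, 4, 5, 6}) = 3
G(30) = mex({1, 2, 4, 6}) = 0
G(31) = mex({0, 1, 2, 3, 4, 6}) = 5
G(32) = mex({1, 2, 3, 4, 7}) = 0
G(33) = mex({0, 3, 7}) = 1
G(34) = mex({0, 2, 3, 5, 7}) = 1
G(35) = mex({0, 2, 3, 5, 6}) = 1
G(36) = mex({0, 1, 2, 5, 6}) = 3
G(37) = mex({0, 1, 2, 4, 5, 6}) = 3
G(38) = mex({0, 1, 2, 4}) = 3
G(39) = mex({0, 1, 2, 3, 4, 7}) = 5
G(40) = mex({0, 1, 2, 3, 4, 5, 7}) = 6
G(41) = mex({0, 1, 2, 3, 5, 7}) = 4
G(42) = mex({0, 1, 2, 3, 5, 6, 7}) = 4
G(43) = mex({0, 2, 3, 5, 6}) = 1
G(44) = mex({1, 2, 3, 4, 5, 6}) = 0
G(45) = mex({0, 1, 2, 3, 4, 6, 7}) = 5
G(46) = mex({0, 1, 2, 3, 4, 7}) = 5
G(47) = mex({0, 1, 2, 3, 4, 5, 7}) = 6
G(48) = mex({0, 1, 2, 3, 4, 5, 7}) = 6
Therefore G(48) = 6.

6


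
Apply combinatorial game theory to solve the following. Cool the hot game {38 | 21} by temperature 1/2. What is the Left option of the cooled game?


Original game: {38 | 21} (a switch {a | b} with a > b).
Cooling by t (for t below the temperature (a - b)/2 = 17/2) taxes each move by t: {a | b} cooled by t is {a - t | b + t}.
Cooling amount: t = 1/2
Cooled Left option: 38 - 1/2 = 75/2
Cooled Right option: 21 + 1/2 = 43/2
Cooled game: {75/2 | 43/2}
Left option = 75/2

75/2


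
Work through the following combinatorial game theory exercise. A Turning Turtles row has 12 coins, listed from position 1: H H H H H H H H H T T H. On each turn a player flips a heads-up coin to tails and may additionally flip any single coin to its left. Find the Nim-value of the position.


Coins: H H H H H H H H H T T H
Key fact: a single head at position k behaves exactly like a Nim heap of size k (turning it to T and optionally flipping a coin at j < k corresponds to moving the heap from k to j, or to 0), and heads combine as a disjunctive sum (two heads at the same place would cancel, matching j XOR j = 0). So the Nim-value is the XOR of the 1-indexed positions of the heads.
Face-up positions (1-indexed): [1, 2, 3, 4, 5, 6, 7, 8, 9, 12]
XOR 0 with 1: 0 XOR 1 = 1
XOR 1 with 2: 1 XOR 2 = 3
XOR 3 with 3: 3 XOR 3 = 0
XOR 0 with 4: 0 XOR 4 = 4
XOR 4 with 5: 4 XOR 5 = 1
XOR 1 with 6: 1 XOR 6 = 7
XOR 7 with 7: 7 XOR 7 = 0
XOR 0 with 8: 0 XOR 8 = 8
XOR 8 with 9: 8 XOR 9 = 1
XOR 1 with 12: 1 XOR 12 = 13
Nim-value = 13

13


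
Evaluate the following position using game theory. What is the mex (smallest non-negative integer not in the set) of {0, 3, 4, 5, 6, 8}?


Set = {0, 3, 4, 5, 6, 8}
0 is in the set.
1 is NOT in the set. This is the mex.
mex = 1

1


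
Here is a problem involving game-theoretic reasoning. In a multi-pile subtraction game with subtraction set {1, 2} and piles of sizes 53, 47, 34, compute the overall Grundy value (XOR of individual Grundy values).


Subtraction set: {1, 2}
For this subtraction set, G(n) = n mod 3 (period = max + 1 = 3).
Pile 1 (size 53): G(53) = 53 mod 3 = 2
Pile 2 (size 47): G(47) = 47 mod 3 = 2
Pile 3 (size 34): G(34) = 34 mod 3 = 1
Total Grundy value = XOR of all: 2 XOR 2 XOR 1 = 1

1


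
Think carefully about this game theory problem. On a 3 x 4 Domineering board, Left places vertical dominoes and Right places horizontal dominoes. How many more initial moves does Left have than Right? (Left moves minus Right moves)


Board is 3 x 4 (rows x cols).
Left (vertical) placements: (rows-1) * cols = 2 * 4 = 8
Right (horizontal) placements: rows * (cols-1) = 3 * 3 = 9
Advantage = Left - Right = 8 - 9 = -1

-1


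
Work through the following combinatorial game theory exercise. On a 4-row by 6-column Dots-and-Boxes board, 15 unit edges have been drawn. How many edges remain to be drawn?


Grid: 4 x 6 boxes, i.e. 5 rows and 7 columns of dots.
Horizontal edges: (rows + 1) * cols = 5 * 6 = 30
Vertical edges: rows * (cols + 1) = 4 * 7 = 28
Total edges: 30 + 28 = 58
Edges drawn: 15
Remaining: 58 - 15 = 43

43


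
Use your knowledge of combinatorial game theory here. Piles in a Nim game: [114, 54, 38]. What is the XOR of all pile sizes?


We need the XOR (exclusive or) of all pile sizes.
After XOR-ing pile 1 (size 114): 0 XOR 114 = 114
After XOR-ing pile 2 (size 54): 114 XOR 54 = 68
After XOR-ing pile 3 (size 38): 68 XOR 38 = 98
The Nim-value of this position is 98.

98


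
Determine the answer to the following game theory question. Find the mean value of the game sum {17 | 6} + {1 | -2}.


G1 = {17 | 6}, G2 = {1 | -2}
Each is a switch {a | b} with numbers a > b; its mean value is (a + b)/2, and mean value is additive over game sums: m(G1 + G2) = m(G1) + m(G2).
Mean of G1 = (17 + (6))/2 = 23/2 = 23/2
Mean of G2 = (1 + (-2))/2 = -1/2 = -1/2
Mean of G1 + G2 = 23/2 + -1/2 = 11

11


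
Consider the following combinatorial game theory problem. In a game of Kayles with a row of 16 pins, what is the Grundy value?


Kayles: a move removes 1 or 2 adjacent pins from a contiguous row.
Removing pins from a row of k leaves two independent rows (a, b) with a + b = k - 1 (one pin) or a + b = k - 2 (two pins); an end removal gives a = 0.
By Sprague-Grundy, G(k) = mex{ G(a) XOR G(b) } over all these splits. G(0) = 0.
G(1): splits (0,0):0^0=0 -> mex({0}) = 1
G(2): splits (0,1):0^1=1 (0,0):0^0=0 -> mex({0, 1}) = 2
G(3): splits (0,2):0^2=2 (1,1):1^1=0 (0,1):0^1=1 -> mex({0, 1, 2}) = 3
G(4): splits (0,3):0^3=3 (1,2):1^2=3 (0,2):0^2=2 (1,1):1^1=0 -> mex({0, 2, 3}) = 1
G(5): splits (0,4):0^1=1 (1,3):1^3=2 (2,2):2^2=0 (0,3):0^3=3 (1,2):1^2=3 -> mex({0, 1, 2, 3}) = 4
G(6) = mex({0, 1, 2, 4}) = 3
G(7) = mex({0, 1, 3, 4, 5}) = 2
G(8) = mex({0, 2, 3, 5, 6}) = 1
G(9) = mex({0, 1, 2, 3, 6, 7}) = 4
G(10) = mex({0, 1, 3, 4, 5, 7}) = 2
G(11) = mex({0, 1, 2, 3, 4, 5}) = 6
G(12) = mex({0, 1, 2, 3, 5, 6, 7}) = 4
G(13) = mex({0, 2, 3, 4, 6, 7}) = 1
G(14) = mex({0, 1, 4, 5, 6, 7}) = 2
G(15) = mex({0, 1, 2, 3, 4, 5, 6}) = 7
G(16) = mex({0, 2, 3, 5, 6, 7}) = 1
Therefore G(16) = 1.

1


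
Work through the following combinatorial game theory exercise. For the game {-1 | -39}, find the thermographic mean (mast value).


Game = {-1 | -39}, a switch {a | b} with numbers a > b.
Its thermograph has left wall a - t and right wall b + t, which meet at t = (a - b)/2, where both equal (a + b)/2. So the mast (mean value) is at (a + b)/2.
Mean = (-1 + (-39))/2 = -40/2 = -20

-20


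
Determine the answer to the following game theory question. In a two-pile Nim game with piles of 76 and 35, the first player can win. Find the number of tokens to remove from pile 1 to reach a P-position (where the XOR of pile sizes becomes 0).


Piles: 76 and 35
Current XOR: 76 XOR 35 = 111 (non-zero, so this is an N-position).
To make the XOR zero, we need to find a move that balances the piles.
For pile 1 (size 76): target = 76 XOR 111 = 35
We reduce pile 1 from 76 to 35.
Tokens removed: 76 - 35 = 41
Verification: 35 XOR 35 = 0

41


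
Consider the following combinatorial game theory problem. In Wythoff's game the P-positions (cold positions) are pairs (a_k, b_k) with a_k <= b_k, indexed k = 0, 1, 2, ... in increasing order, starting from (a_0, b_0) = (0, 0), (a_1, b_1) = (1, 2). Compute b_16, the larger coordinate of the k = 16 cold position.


By Wythoff's theorem, a_k = floor(k * phi) and b_k = floor(k * phi^2) = a_k + k, where phi = (1 + sqrt(5))/2 is the golden ratio.
phi = (1 + sqrt(5))/2 = 1.618034
phi^2 = phi + 1 = 2.618034
k = 16
k * phi^2 = 16 * 2.618034 = 41.888544
b_16 = floor(k * phi^2) = 41 (check: a_16 + k = 25 + 16 = 41)

41


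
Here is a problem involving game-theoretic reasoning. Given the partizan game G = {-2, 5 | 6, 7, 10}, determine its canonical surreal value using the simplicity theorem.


Left options: {-2, 5}, max = 5
Right options: {6, 7, 10}, min = 6
All options are numbers and max(Left) < min(Right), so by the simplicity theorem the value is the simplest (earliest-born) number strictly between 5 and 6.
No integer lies strictly between 5 and 6, so the value is the dyadic rational m/2^k in the interval with the smallest k (then m odd); search k = 1, 2, ...:
Denominator 2: 11/2 lies strictly between 5 and 6 -- found.
The simplest number in the interval is 11/2.
Game value = 11/2

11/2


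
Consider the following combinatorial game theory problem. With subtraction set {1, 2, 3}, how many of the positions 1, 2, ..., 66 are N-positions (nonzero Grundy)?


Subtraction set S = {1, 2, 3}, so G(n) = n mod 4.
G(n) = 0 when n is a multiple of 4.
Multiples of 4 in [1, 66]: 16
N-positions (nonzero Grundy) = 66 - 16 = 50

50


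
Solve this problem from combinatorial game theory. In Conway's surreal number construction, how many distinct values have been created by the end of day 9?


Day 0: {|} = 0 is born. Count = 1.
Day n: the number of surreal numbers born by day n is 2^(n+1) - 1.
By day 0: 2^1 - 1 = 1
By day 1: 2^2 - 1 = 3
By day 2: 2^3 - 1 = 7
By day 3: 2^4 - 1 = 15
By day 4: 2^5 - 1 = 31
By day 5: 2^6 - 1 = 63
By day 6: 2^7 - 1 = 127
By day 7: 2^8 - 1 = 255
By day 8: 2^9 - 1 = 511
By day 9: 2^10 - 1 = 1023
By day 9: 1023 surreal numbers.

1023


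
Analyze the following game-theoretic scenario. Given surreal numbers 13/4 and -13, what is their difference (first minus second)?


x = 13/4, y = -13
Converting to common denominator: 4
x = 13/4, y = -52/4
x - y = 13/4 - -13 = 65/4

65/4


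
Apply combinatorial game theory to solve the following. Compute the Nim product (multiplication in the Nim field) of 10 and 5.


Nim multiplication is bilinear over XOR: (u XOR v) * w = (u*w) XOR (v*w).
So we split each operand into its bit components and XOR the pairwise Nim products.
10 = 2 + 8 (as XOR of powers of 2).
5 = 1 + 4 (as XOR of powers of 2).
Using the standard Nim-product table on single bits:
  2*2 = 3,   2*4 = 8,   2*8 = 12,
  4*4 = 6,   4*8 = 11,  8*8 = 13,
and  1*x = x (identity), k*l = l*k (commutative).
Pairwise Nim products:
  2 * 1 = 2
  2 * 4 = 8
  8 * 1 = 8
  8 * 4 = 11
XOR them: 2 XOR 8 XOR 8 XOR 11 = 9.
Result: 10 * 5 = 9 (in Nim).

9


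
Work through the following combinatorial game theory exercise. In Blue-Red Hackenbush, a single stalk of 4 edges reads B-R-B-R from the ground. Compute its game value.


Edges (from ground): B-R-B-R
By Berlekamp's sign-expansion rule, a Blue-Red Hackenbush stalk has the value of the surreal number whose sign sequence is the edge sequence with B -> + and R -> -.
Sign sequence: +-+-
Trace the sign expansion in the surreal number tree, starting from 0:
Edge 1: B (sign +) -> bounds (0, +inf), value = 1
Edge 2: R (sign -) -> bounds (0, 1), value = 1/2
Edge 3: B (sign +) -> bounds (1/2, 1), value = 3/4
Edge 4: R (sign -) -> bounds (1/2, 3/4), value = 5/8
Game value = 5/8

5/8


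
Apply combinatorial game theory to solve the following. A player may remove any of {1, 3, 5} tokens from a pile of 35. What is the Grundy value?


The subtraction set is S = {1, 3, 5}.
G(k) = mex{ G(k - s) : s in S, s <= k }. We compute iteratively: G(0) = 0.
G(1) = mex({0}) = 1
G(2) = mex({1}) = 0
G(3) = mex({0}) = 1
G(4) = mex({1}) = 0
G(5) = mex({0}) = 1
G(6) = mex({1}) = 0
Observe that G(2)..G(6) = 0, 1, 0, 1, 0 repeats G(0)..G(4) = 0, 1, 0, 1, 0.
For k >= max(S) = 5, G(k) is determined by the previous 5 values G(k-5)..G(k-1); a window of 5 consecutive values has recurred shifted by 2, so by induction G(k + 2) = G(k) for all k >= 0: the sequence is periodic from the start with period 2.
One period: G(0..1) = 0, 1.
35 mod 2 = 1, so G(35) = G(1) = 1.

1


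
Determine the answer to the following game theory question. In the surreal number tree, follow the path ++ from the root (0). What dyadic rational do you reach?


Sign expansion: ++
Rule: track bounds (lo, hi), initially (-inf, +inf). On '+', the current value becomes lo and we move to the simplest number in (value, hi): value + 1 if hi = +inf, otherwise the midpoint (value + hi)/2. On '-', the current value becomes hi and we move to value - 1 if lo = -inf, otherwise the midpoint (lo + value)/2.
Start at 0.
Step 1: sign = +, move right. Bounds: (0, +inf). Value = 1
Step 2: sign = +, move right. Bounds: (1, +inf). Value = 2
The surreal number with sign expansion ++ is 2.

2


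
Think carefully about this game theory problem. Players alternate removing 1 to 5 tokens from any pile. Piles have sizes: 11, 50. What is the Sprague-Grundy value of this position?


Subtraction set: {1, 2, 3, 4, 5}
For this subtraction set, G(n) = n mod 6 (period = max + 1 = 6).
Pile 1 (size 11): G(11) = 11 mod 6 = 5
Pile 2 (size 50): G(50) = 50 mod 6 = 2
Total Grundy value = XOR of all: 5 XOR 2 = 7

7


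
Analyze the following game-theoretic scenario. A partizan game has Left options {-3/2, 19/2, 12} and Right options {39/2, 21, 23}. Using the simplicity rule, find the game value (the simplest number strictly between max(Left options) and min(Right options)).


Left options: {-3/2, 19/2, 12}, max = 12
Right options: {39/2, 21, 23}, min = 39/2
All options are numbers and max(Left) < min(Right), so by the simplicity theorem the value is the simplest (earliest-born) number strictly between 12 and 39/2.
Integers 13 through 19 all lie strictly between 12 and 39/2.
Among integers, the simplest (lowest birthday = smallest |n|; 0 is born on day 0, +-n on day n) is 13.
No non-integer in the interval can be simpler: if x is a non-integer in the interval, then floor(x) or ceil(x) also lies in the interval (the interval contains an integer), and both are proper prefixes of x's sign expansion, i.e. born earlier. So the game value is 13.
Game value = 13

13


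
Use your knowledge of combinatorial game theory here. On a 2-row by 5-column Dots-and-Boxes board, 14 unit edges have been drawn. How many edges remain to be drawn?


Grid: 2 x 5 boxes, i.e. 3 rows and 6 columns of dots.
Horizontal edges: (rows + 1) * cols = 3 * 5 = 15
Vertical edges: rows * (cols + 1) = 2 * 6 = 12
Total edges: 15 + 12 = 27
Edges drawn: 14
Remaining: 27 - 14 = 13

13


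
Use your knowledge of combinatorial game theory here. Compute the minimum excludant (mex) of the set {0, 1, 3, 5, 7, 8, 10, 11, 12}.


Set = {0, 1, 3, 5, 7, 8, 10, 11, 12}
0 is in the set.
1 is in the set.
2 is NOT in the set. This is the mex.
mex = 2

2


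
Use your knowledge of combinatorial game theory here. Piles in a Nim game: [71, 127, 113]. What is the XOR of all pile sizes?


We need the XOR (exclusive or) of all pile sizes.
After XOR-ing pile 1 (size 71): 0 XOR 71 = 71
After XOR-ing pile 2 (size 127): 71 XOR 127 = 56
After XOR-ing pile 3 (size 113): 56 XOR 113 = 73
The Nim-value of this position is 73.

73


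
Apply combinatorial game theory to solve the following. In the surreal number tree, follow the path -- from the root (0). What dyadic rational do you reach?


Sign expansion: --
Rule: track bounds (lo, hi), initially (-inf, +inf). On '+', the current value becomes lo and we move to the simplest number in (value, hi): value + 1 if hi = +inf, otherwise the midpoint (value + hi)/2. On '-', the current value becomes hi and we move to value - 1 if lo = -inf, otherwise the midpoint (lo + value)/2.
Start at 0.
Step 1: sign = -, move left. Bounds: (-inf, 0). Value = -1
Step 2: sign = -, move left. Bounds: (-inf, -1). Value = -2
The surreal number with sign expansion -- is -2.

-2


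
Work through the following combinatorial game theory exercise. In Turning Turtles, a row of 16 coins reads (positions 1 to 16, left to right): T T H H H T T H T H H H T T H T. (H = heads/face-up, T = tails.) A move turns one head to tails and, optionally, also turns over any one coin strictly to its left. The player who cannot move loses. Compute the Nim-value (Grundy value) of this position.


Coins: T T H H H T T H T H H H T T H T
Key fact: a single head at position k behaves exactly like a Nim heap of size k (turning it to T and optionally flipping a coin at j < k corresponds to moving the heap from k to j, or to 0), and heads combine as a disjunctive sum (two heads at the same place would cancel, matching j XOR j = 0). So the Nim-value is the XOR of the 1-indexed positions of the heads.
Face-up positions (1-indexed): [3, 4, 5, 8, 10, 11, 12, 15]
XOR 0 with 3: 0 XOR 3 = 3
XOR 3 with 4: 3 XOR 4 = 7
XOR 7 with 5: 7 XOR 5 = 2
XOR 2 with 8: 2 XOR 8 = 10
XOR 10 with 10: 10 XOR 10 = 0
XOR 0 with 11: 0 XOR 11 = 11
XOR 11 with 12: 11 XOR 12 = 7
XOR 7 with 15: 7 XOR 15 = 8
Nim-value = 8

8


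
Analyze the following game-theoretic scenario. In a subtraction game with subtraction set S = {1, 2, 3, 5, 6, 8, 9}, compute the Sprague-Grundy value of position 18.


The subtraction set is S = {1, 2, 3, 5, 6, 8, 9}.
G(k) = mex{ G(k - s) : s in S, s <= k }. We compute iteratively: G(0) = 0.
G(1) = mex({0}) = 1
G(2) = mex({0, 1}) = 2
G(3) = mex({0, 1, 2}) = 3
G(4) = mex({1, 2, 3}) = 0
G(5) = mex({0, 2, 3}) = 1
G(6) = mex({0, 1, 3}) = 2
G(7) = mex({0, 1, 2}) = 3
G(8) = mex({0, 1, 2, 3}) = 4
G(9) = mex({0, 1, 2, 3, 4}) = 5
G(10) = mex({0, 1, 2, 3, 4, 5}) = 6
G(11) = mex({1, 2, 3, 4, 5, 6}) = 0
G(12) = mex({0, 2, 3, 5, 6}) = 1
G(13) = mex({0, 1, 3, 4, 6}) = 2
G(14) = mex({0, 1, 2, 4, 5}) = 3
G(15) = mex({1, 2, 3, 5, 6}) = 0
G(16) = mex({0, 2, 3, 4, 6}) = 1
G(17) = mex({0, 1, 3, 4, 5}) = 2
G(18) = mex({0, 1, 2, 5, 6}) = 3
Therefore G(18) = 3.

3


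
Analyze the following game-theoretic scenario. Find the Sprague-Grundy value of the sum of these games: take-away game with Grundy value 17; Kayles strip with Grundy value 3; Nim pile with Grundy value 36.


By the Sprague-Grundy theorem, the Grundy value of a sum of games is the XOR of individual Grundy values.
take-away game: Grundy value = 17. Running XOR: 0 XOR 17 = 17
Kayles strip: Grundy value = 3. Running XOR: 17 XOR 3 = 18
Nim pile: Grundy value = 36. Running XOR: 18 XOR 36 = 54
The combined Grundy value is 54.

54


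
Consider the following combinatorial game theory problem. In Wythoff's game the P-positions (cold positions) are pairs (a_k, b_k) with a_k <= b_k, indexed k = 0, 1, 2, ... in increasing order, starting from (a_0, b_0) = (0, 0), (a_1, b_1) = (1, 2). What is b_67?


By Wythoff's theorem, a_k = floor(k * phi) and b_k = floor(k * phi^2) = a_k + k, where phi = (1 + sqrt(5))/2 is the golden ratio.
phi = (1 + sqrt(5))/2 = 1.618034
phi^2 = phi + 1 = 2.618034
k = 67
k * phi^2 = 67 * 2.618034 = 175.408277
b_67 = floor(k * phi^2) = 175 (check: a_67 + k = 108 + 67 = 175)

175


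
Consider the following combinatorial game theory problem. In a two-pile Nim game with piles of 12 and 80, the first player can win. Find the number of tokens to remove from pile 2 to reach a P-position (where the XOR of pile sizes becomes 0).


Piles: 12 and 80
Current XOR: 12 XOR 80 = 92 (non-zero, so this is an N-position).
To make the XOR zero, we need to find a move that balances the piles.
For pile 2 (size 80): target = 80 XOR 92 = 12
We reduce pile 2 from 80 to 12.
Tokens removed: 80 - 12 = 68
Verification: 12 XOR 12 = 0

68


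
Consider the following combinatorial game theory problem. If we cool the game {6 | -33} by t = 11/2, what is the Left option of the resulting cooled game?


Original game: {6 | -33} (a switch {a | b} with a > b).
Cooling by t (for t below the temperature (a - b)/2 = 39/2) taxes each move by t: {a | b} cooled by t is {a - t | b + t}.
Cooling amount: t = 11/2
Cooled Left option: 6 - 11/2 = 1/2
Cooled Right option: -33 + 11/2 = -55/2
Cooled game: {1/2 | -55/2}
Left option = 1/2

1/2


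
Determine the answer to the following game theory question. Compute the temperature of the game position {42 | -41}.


The game is {42 | -41}, a switch {a | b} with numbers a > b.
Cooling {a | b} by t gives {a - t | b + t}, which stops being hot when a - t = b + t, i.e. at t = (a - b)/2. So the temperature of a switch is (a - b)/2.
Temperature = (Left option - Right option) / 2
= (42 - (-41)) / 2
= 83 / 2
= 83/2

83/2


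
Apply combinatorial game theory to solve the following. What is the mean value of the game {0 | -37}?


Game = {0 | -37}, a switch {a | b} with numbers a > b.
Its thermograph has left wall a - t and right wall b + t, which meet at t = (a - b)/2, where both equal (a + b)/2. So the mast (mean value) is at (a + b)/2.
Mean = (0 + (-37))/2 = -37/2 = -37/2

-37/2


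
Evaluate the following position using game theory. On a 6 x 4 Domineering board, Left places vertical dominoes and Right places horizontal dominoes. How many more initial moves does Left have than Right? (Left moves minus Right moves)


Board is 6 x 4 (rows x cols).
Left (vertical) placements: (rows-1) * cols = 5 * 4 = 20
Right (horizontal) placements: rows * (cols-1) = 6 * 3 = 18
Advantage = Left - Right = 20 - 18 = 2

2


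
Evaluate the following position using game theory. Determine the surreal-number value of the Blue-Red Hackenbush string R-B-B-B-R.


Edges (from ground): R-B-B-B-R
By Berlekamp's sign-expansion rule, a Blue-Red Hackenbush stalk has the value of the surreal number whose sign sequence is the edge sequence with B -> + and R -> -.
Sign sequence: -+++-
Trace the sign expansion in the surreal number tree, starting from 0:
Edge 1: R (sign -) -> bounds (-inf, 0), value = -1
Edge 2: B (sign +) -> bounds (-1, 0), value = -1/2
Edge 3: B (sign +) -> bounds (-1/2, 0), value = -1/4
Edge 4: B (sign +) -> bounds (-1/4, 0), value = -1/8
Edge 5: R (sign -) -> bounds (-1/4, -1/8), value = -3/16
Game value = -3/16

-3/16


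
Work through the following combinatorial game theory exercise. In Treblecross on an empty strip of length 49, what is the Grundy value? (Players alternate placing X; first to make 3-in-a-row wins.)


Treblecross: place X on empty cells; 3-in-a-row wins.
Playing within two cells of an existing X lets the opponent win at once, so sensible play treats the cells i-2..i+2 around each X as dead. The player left with no safe cell loses, so this is a normal-play take-away game on strips of safe cells.
Placing X at cell i (0-indexed) of a strip of k safe cells leaves independent strips of sizes max(0, i-2) and max(0, k-i-3). Hence G(k) = mex{ G(max(0,i-2)) XOR G(max(0,k-i-3)) : 0 <= i < k }, with G(0) = 0.
G(1): splits (0,0):0^0=0 -> mex({0}) = 1
G(2): splits (0,0):0^0=0 -> mex({0}) = 1
G(3): splits (0,0):0^0=0 -> mex({0}) = 1
G(4): splits (0,1):0^1=1 (0,0):0^0=0 -> mex({0, 1}) = 2
G(5): splits (0,2):0^1=1 (0,1):0^1=1 (0,0):0^0=0 -> mex({0, 1}) = 2
G(6) = mex({1}) = 0
G(7) = mex({0, 1, 2}) = 3
G(8) = mex({0, 1, 2}) = 3
G(9) = mex({0, 2}) = 1
G(10) = mex({0, 2, 3}) = 1
G(11) = mex({0, 3}) = 1
G(12) = mex({1, 3}) = 0
G(13) = mex({0, 1, 2, 3}) = 4
G(14) = mex({0, 1, 2}) = 3
G(15) = mex({0, 1, 2}) = 3
G(16) = mex({0, 1, 2, 4}) = 3
G(17) = mex({0, 1, 3, 4}) = 2
G(18) = mex({0, 1, 3, 4}) = 2
G(19) = mex({0, 1, 3, 5}) = 2
G(20) = mex({0, 1, 2, 3, 5}) = 4
G(21) = mex({0, 1, 2, 3, 5}) = 4
G(22) = mex({1, 2, 6}) = 0
G(23) = mex({0, 1, 2, 3, 4, 6}) = 5
G(24) = mex({0, 1, 2, 3, 4}) = 5
G(25) = mex({0, 1, 3, 4, 7}) = 2
G(26) = mex({0, 1, 3, 4, 5, 7}) = 2
G(27) = mex({0, 1, 3, 5}) = 2
G(28) = mex({0, 1, 2, 5}) = 3
G(29) = mex({0, 1, 2, 4, 5, 6}) = 3
G(30) = mex({1, 2, 4, 6}) = 0
G(31) = mex({0, 1, 2, 3, 4, 6}) = 5
G(32) = mex({1, 2, 3, 4, 7}) = 0
G(33) = mex({0, 3, 7}) = 1
G(34) = mex({0, 2, 3, 5, 7}) = 1
G(35) = mex({0, 2, 3, 5, 6}) = 1
G(36) = mex({0, 1, 2, 5, 6}) = 3
G(37) = mex({0, 1, 2, 4, 5, 6}) = 3
G(38) = mex({0, 1, 2, 4}) = 3
G(39) = mex({0, 1, 2, 3, 4, 7}) = 5
G(40) = mex({0, 1, 2, 3, 4, 5, 7}) = 6
G(41) = mex({0, 1, 2, 3, 5, 7}) = 4
G(42) = mex({0, 1, 2, 3, 5, 6, 7}) = 4
G(43) = mex({0, 2, 3, 5, 6}) = 1
G(44) = mex({1, 2, 3, 4, 5, 6}) = 0
G(45) = mex({0, 1, 2, 3, 4, 6, 7}) = 5
G(46) = mex({0, 1, 2, 3, 4, 7}) = 5
G(47) = mex({0, 1, 2, 3, 4, 5, 7}) = 6
G(48) = mex({0, 1, 2, 3, 4, 5, 7}) = 6
G(49) = mex({0, 1, 3, 4, 5, 7}) = 2
Therefore G(49) = 2.

2


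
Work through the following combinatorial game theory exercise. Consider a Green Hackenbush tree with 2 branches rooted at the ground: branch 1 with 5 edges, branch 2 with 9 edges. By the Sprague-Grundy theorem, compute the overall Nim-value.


The tree has 2 branches from the ground vertex.
In Green Hackenbush, the Nim-value of a simple path of length k is k.
Branch 1: length 5, Nim-value = 5
Branch 2: length 9, Nim-value = 9
Total Nim-value = XOR of all branch values:
0 XOR 5 = 5
5 XOR 9 = 12
Nim-value of the tree = 12

12


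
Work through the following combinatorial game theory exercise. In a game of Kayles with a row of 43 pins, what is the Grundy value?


Kayles: a move removes 1 or 2 adjacent pins from a contiguous row.
Removing pins from a row of k leaves two independent rows (a, b) with a + b = k - 1 (one pin) or a + b = k - 2 (two pins); an end removal gives a = 0.
By Sprague-Grundy, G(k) = mex{ G(a) XOR G(b) } over all these splits. G(0) = 0.
G(1): splits (0,0):0^0=0 -> mex({0}) = 1
G(2): splits (0,1):0^1=1 (0,0):0^0=0 -> mex({0, 1}) = 2
G(3): splits (0,2):0^2=2 (1,1):1^1=0 (0,1):0^1=1 -> mex({0, 1, 2}) = 3
G(4): splits (0,3):0^3=3 (1,2):1^2=3 (0,2):0^2=2 (1,1):1^1=0 -> mex({0, 2, 3}) = 1
G(5): splits (0,4):0^1=1 (1,3):1^3=2 (2,2):2^2=0 (0,3):0^3=3 (1,2):1^2=3 -> mex({0, 1, 2, 3}) = 4
G(6) = mex({0, 1, 2, 4}) = 3
G(7) = mex({0, 1, 3, 4, 5}) = 2
G(8) = mex({0, 2, 3, 5, 6}) = 1
G(9) = mex({0, 1, 2, 3, 6, 7}) = 4
G(10) = mex({0, 1, 3, 4, 5, 7}) = 2
G(11) = mex({0, 1, 2, 3, 4, 5}) = 6
G(12) = mex({0, 1, 2, 3, 5, 6, 7}) = 4
G(13) = mex({0, 2, 3, 4, 6, 7}) = 1
G(14) = mex({0, 1, 4, 5, 6, 7}) = 2
G(15) = mex({0, 1, 2, 3, 4, 5, 6}) = 7
G(16) = mex({0, 2, 3, 5, 6, 7}) = 1
G(17) = mex({0, 1, 2, 3, 5, 6, 7}) = 4
G(18) = mex({0, 1, 2, 4, 5, 6}) = 3
G(19) = mex({0, 1, 3, 4, 5, 7}) = 2
G(20) = mex({0, 2, 3, 4, 5, 6, 7}) = 1
G(21) = mex({0, 1, 2, 3, 5, 6, 7}) = 4
G(22) = mex({0, 1, 2, 3, 4, 5, 7}) = 6
G(23) = mex({0, 1, 2, 3, 4, 5, 6}) = 7
G(24) = mex({0, 1, 2, 3, 5, 6, 7}) = 4
G(25) = mex({0, 2, 3, 4, 6, 7}) = 1
G(26) = mex({0, 1, 3, 4, 5, 6, 7}) = 2
G(27) = mex({0, 1, 2, 3, 4, 5, 6, 7}) = 8
G(28) = mex({0, 1, 2, 3, 4, 6, 7, 8}) = 5
G(29) = mex({0, 1, 2, 3, 5, 6, 7, 8, 9}) = 4
G(30) = mex({0, 1, 2, 3, 4, 5, 6, 9, 10}) = 7
G(31) = mex({0, 1, 3, 4, 5, 7, 10, 11}) = 2
G(32) = mex({0, 2, 3, 4, 5, 6, 7, 9, 11}) = 1
G(33) = mex({0, 1, 2, 3, 4, 5, 6, 7, 9, 12}) = 8
G(34) = mex({0, 1, 2, 3, 4, 5, 7, 8, 11, 12}) = 6
G(35) = mex({0, 1, 2, 3, 4, 5, 6, 8, 9, 10, 11}) = 7
G(36) = mex({0, 1, 2, 3, 5, 6, 7, 9, 10}) = 4
G(37) = mex({0, 2, 3, 4, 6, 7, 9, 10, 11, 12}) = 1
G(38) = mex({0, 1, 3, 4, 5, 6, 7, 9, 10, 11, 12}) = 2
G(39) = mex({0, 1, 2, 4, 5, 6, 7, 9, 10, 12, 14}) = 3
G(40) = mex({0, 2, 3, 4, 6, 7, 11, 12, 14}) = 1
G(41) = mex({0, 1, 2, 3, 5, 6, 7, 9, 10, 11, 12}) = 4
G(42) = mex({0, 1, 2, 3, 4, 5, 6, 9, 10}) = 7
G(43) = mex({0, 1, 3, 4, 5, 7, 9, 10, 12, 15}) = 2
Therefore G(43) = 2.

2


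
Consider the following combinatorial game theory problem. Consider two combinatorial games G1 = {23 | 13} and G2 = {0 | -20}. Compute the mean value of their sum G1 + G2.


G1 = {23 | 13}, G2 = {0 | -20}
Each is a switch {a | b} with numbers a > b; its mean value is (a + b)/2, and mean value is additive over game sums: m(G1 + G2) = m(G1) + m(G2).
Mean of G1 = (23 + (13))/2 = 36/2 = 18
Mean of G2 = (0 + (-20))/2 = -20/2 = -10
Mean of G1 + G2 = 18 + -10 = 8

8


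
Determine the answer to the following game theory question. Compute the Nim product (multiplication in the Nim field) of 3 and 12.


Nim multiplication is bilinear over XOR: (u XOR v) * w = (u*w) XOR (v*w).
So we split each operand into its bit components and XOR the pairwise Nim products.
3 = 1 + 2 (as XOR of powers of 2).
12 = 4 + 8 (as XOR of powers of 2).
Using the standard Nim-product table on single bits:
  2*2 = 3,   2*4 = 8,   2*8 = 12,
  4*4 = 6,   4*8 = 11,  8*8 = 13,
and  1*x = x (identity), k*l = l*k (commutative).
Pairwise Nim products:
  1 * 4 = 4
  1 * 8 = 8
  2 * 4 = 8
  2 * 8 = 12
XOR them: 4 XOR 8 XOR 8 XOR 12 = 8.
Result: 3 * 12 = 8 (in Nim).

8


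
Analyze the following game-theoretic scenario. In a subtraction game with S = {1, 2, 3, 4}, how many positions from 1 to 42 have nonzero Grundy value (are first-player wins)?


Subtraction set S = {1, 2, 3, 4}, so G(n) = n mod 5.
G(n) = 0 when n is a multiple of 5.
Multiples of 5 in [1, 42]: 8
N-positions (nonzero Grundy) = 42 - 8 = 34

34


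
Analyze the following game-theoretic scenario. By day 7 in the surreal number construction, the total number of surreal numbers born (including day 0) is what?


Day 0: {|} = 0 is born. Count = 1.
Day n: the number of surreal numbers born by day n is 2^(n+1) - 1.
By day 0: 2^1 - 1 = 1
By day 1: 2^2 - 1 = 3
By day 2: 2^3 - 1 = 7
By day 3: 2^4 - 1 = 15
By day 4: 2^5 - 1 = 31
By day 5: 2^6 - 1 = 63
By day 6: 2^7 - 1 = 127
By day 7: 2^8 - 1 = 255
By day 7: 255 surreal numbers.

255


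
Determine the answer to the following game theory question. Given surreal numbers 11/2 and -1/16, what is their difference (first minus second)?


x = 11/2, y = -1/16
Converting to common denominator: 16
x = 88/16, y = -1/16
x - y = 11/2 - -1/16 = 89/16

89/16


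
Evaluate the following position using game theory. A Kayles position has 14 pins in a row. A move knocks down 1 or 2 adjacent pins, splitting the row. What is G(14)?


Kayles: a move removes 1 or 2 adjacent pins from a contiguous row.
Removing pins from a row of k leaves two independent rows (a, b) with a + b = k - 1 (one pin) or a + b = k - 2 (two pins); an end removal gives a = 0.
By Sprague-Grundy, G(k) = mex{ G(a) XOR G(b) } over all these splits. G(0) = 0.
G(1): splits (0,0):0^0=0 -> mex({0}) = 1
G(2): splits (0,1):0^1=1 (0,0):0^0=0 -> mex({0, 1}) = 2
G(3): splits (0,2):0^2=2 (1,1):1^1=0 (0,1):0^1=1 -> mex({0, 1, 2}) = 3
G(4): splits (0,3):0^3=3 (1,2):1^2=3 (0,2):0^2=2 (1,1):1^1=0 -> mex({0, 2, 3}) = 1
G(5): splits (0,4):0^1=1 (1,3):1^3=2 (2,2):2^2=0 (0,3):0^3=3 (1,2):1^2=3 -> mex({0, 1, 2, 3}) = 4
G(6) = mex({0, 1, 2, 4}) = 3
G(7) = mex({0, 1, 3, 4, 5}) = 2
G(8) = mex({0, 2, 3, 5, 6}) = 1
G(9) = mex({0, 1, 2, 3, 6, 7}) = 4
G(10) = mex({0, 1, 3, 4, 5, 7}) = 2
G(11) = mex({0, 1, 2, 3, 4, 5}) = 6
G(12) = mex({0, 1, 2, 3, 5, 6, 7}) = 4
G(13) = mex({0, 2, 3, 4, 6, 7}) = 1
G(14) = mex({0, 1, 4, 5, 6, 7}) = 2
Therefore G(14) = 2.

2


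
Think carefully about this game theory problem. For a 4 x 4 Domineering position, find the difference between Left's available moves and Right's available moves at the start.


Board is 4 x 4 (rows x cols).
Left (vertical) placements: (rows-1) * cols = 3 * 4 = 12
Right (horizontal) placements: rows * (cols-1) = 4 * 3 = 12
Advantage = Left - Right = 12 - 12 = 0

0


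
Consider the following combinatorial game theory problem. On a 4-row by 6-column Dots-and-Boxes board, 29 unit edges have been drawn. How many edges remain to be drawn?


Grid: 4 x 6 boxes, i.e. 5 rows and 7 columns of dots.
Horizontal edges: (rows + 1) * cols = 5 * 6 = 30
Vertical edges: rows * (cols + 1) = 4 * 7 = 28
Total edges: 30 + 28 = 58
Edges drawn: 29
Remaining: 58 - 29 = 29

29
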